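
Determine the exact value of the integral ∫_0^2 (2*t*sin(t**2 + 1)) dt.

Let u = t**2 + 1, so du = 2*t dt. When t = 0, u = 1; when t = 2, u = 5.
The integral becomes ∫ sin(u) du from 1 to 5, with antiderivative -cos(u).
Back in t: F(t) = -cos(t**2 + 1).
Then F(2) - F(0) = (-cos(5)) - (-cos(1)) = -cos(5) + cos(1).

-cos(5) + cos(1)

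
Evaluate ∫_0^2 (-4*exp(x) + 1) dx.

An antiderivative is F(x) = x - 4*exp(x).
Then F(2) - F(0) = (2 - 4*exp(2)) - (-4) = 6 - 4*exp(2).

6 - 4*exp(2)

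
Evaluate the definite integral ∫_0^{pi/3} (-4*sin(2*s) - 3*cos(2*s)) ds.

-3 - 3*sqrt(3)/4

An antiderivative is F(s) = -3*sin(2*s)/2 + 2*cos(2*s).
Then F(pi/3) - F(0) = (-3*sqrt(3)/4 - 1) - (2) = -3 - 3*sqrt(3)/4.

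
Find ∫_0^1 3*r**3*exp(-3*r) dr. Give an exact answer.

Integrate by parts 3 times (u = r^3, dv = 3*exp(-3*r) dr).
An antiderivative is F(r) = (-9*r**3 - 9*r**2 - 6*r - 2)*exp(-3*r)/9.
Then F(1) - F(0) = (-26*exp(-3)/9) - (-2/9) = 2/9 - 26*exp(-3)/9.

2/9 - 26*exp(-3)/9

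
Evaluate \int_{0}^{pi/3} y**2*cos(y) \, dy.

Integrate by parts twice (u = y^2, dv = cos(y) dy).
An antiderivative is F(y) = y**2*sin(y) + 2*y*cos(y) - 2*sin(y).
Then F(pi/3) - F(0) = (-sqrt(3) + sqrt(3)*pi**2/18 + pi/3) - (0) = -sqrt(3) + sqrt(3)*pi**2/18 + pi/3.

-sqrt(3) + sqrt(3)*pi**2/18 + pi/3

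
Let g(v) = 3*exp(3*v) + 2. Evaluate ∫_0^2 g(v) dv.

An antiderivative is F(v) = exp(3*v) + 2*v.
Then F(2) - F(0) = (4 + exp(6)) - (1) = 3 + exp(6).

3 + exp(6)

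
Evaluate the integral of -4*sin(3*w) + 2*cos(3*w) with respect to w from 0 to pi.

-8/3

An antiderivative is F(w) = 2*sin(3*w)/3 + 4*cos(3*w)/3.
Then F(pi) - F(0) = (-4/3) - (4/3) = -8/3.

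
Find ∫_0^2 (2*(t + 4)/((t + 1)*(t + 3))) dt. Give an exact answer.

log(81/5)

Factor the denominator: t**2 + 4*t + 3 = (t + 3)(t + 1).
Partial fractions: 2*(t + 4)/((t + 1)*(t + 3)) = -1/(t + 3) + 3/(t + 1).
An antiderivative is F(t) = 3*log(t + 1) - log(t + 3).
Then F(2) - F(0) = (log(27/5)) - (-log(3)) = log(81/5).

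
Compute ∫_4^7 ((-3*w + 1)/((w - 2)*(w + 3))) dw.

-3*log(5) - log(2) + 2*log(7)

Factor the denominator: w**2 + w - 6 = (w + 3)(w - 2).
Partial fractions: (-3*w + 1)/((w - 2)*(w + 3)) = -2/(w + 3) - 1/(w - 2).
An antiderivative is F(w) = -log(w - 2) - 2*log(w + 3).
Then F(7) - F(4) = (-3*log(5) - 2*log(2)) - (-log(98)) = -3*log(5) - log(2) + 2*log(7).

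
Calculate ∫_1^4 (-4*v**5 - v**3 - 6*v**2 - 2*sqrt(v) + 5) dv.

-34969/12

By the power rule, an antiderivative is F(v) = -2*v**6/3 - v**4/4 - 4*v**(3/2)/3 - 2*v**3 + 5*v.
Then F(4) - F(1) = (-8740/3) - (3/4) = -34969/12.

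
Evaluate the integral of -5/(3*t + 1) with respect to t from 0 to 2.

An antiderivative is F(t) = -5*log(3*t + 1)/3.
Then F(2) - F(0) = (-5*log(7)/3) - (0) = -5*log(7)/3.

-5*log(7)/3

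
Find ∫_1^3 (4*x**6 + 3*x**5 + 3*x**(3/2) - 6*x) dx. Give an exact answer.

54*sqrt(3)/5 + 55578/35

By the power rule, an antiderivative is F(x) = 4*x**7/7 + x**6/2 + 6*x**(5/2)/5 - 3*x**2.
Then F(3) - F(1) = (54*sqrt(3)/5 + 22221/14) - (-51/70) = 54*sqrt(3)/5 + 55578/35.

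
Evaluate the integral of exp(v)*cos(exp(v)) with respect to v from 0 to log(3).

-sin(1) + sin(3)

Let u = exp(v), so du = exp(v) dv. When v = 0, u = 1; when v = log(3), u = 3.
The integral becomes ∫ cos(u) du from 1 to 3, with antiderivative sin(u).
Back in v: F(v) = sin(exp(v)).
Then F(log(3)) - F(0) = (sin(3)) - (sin(1)) = -sin(1) + sin(3).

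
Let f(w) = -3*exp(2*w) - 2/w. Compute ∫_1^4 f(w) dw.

An antiderivative is F(w) = -3*exp(2*w)/2 - 2*log(w).
Then F(4) - F(1) = (-3*exp(8)/2 - log(16)) - (-3*exp(2)/2) = -3*exp(8)/2 - log(16) + 3*exp(2)/2.

-3*exp(8)/2 - log(16) + 3*exp(2)/2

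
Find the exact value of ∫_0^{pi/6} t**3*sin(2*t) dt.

-3*sqrt(3)/16 - pi**3/864 + sqrt(3)*pi**2/96 + pi/16

Integrate by parts 3 times (u = t^3, dv = sin(2*t) dt).
An antiderivative is F(t) = -t**3*cos(2*t)/2 + 3*t**2*sin(2*t)/4 + 3*t*cos(2*t)/4 - 3*sin(2*t)/8.
Then F(pi/6) - F(0) = (-3*sqrt(3)/16 - pi**3/864 + sqrt(3)*pi**2/96 + pi/16) - (0) = -3*sqrt(3)/16 - pi**3/864 + sqrt(3)*pi**2/96 + pi/16.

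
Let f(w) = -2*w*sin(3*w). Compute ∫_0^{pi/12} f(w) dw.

Integrate by parts once (u = w, dv = -2*sin(3*w) dw).
An antiderivative is F(w) = 2*w*cos(3*w)/3 - 2*sin(3*w)/9.
Then F(pi/12) - F(0) = (sqrt(2)*(-4 + pi)/36) - (0) = sqrt(2)*(-4 + pi)/36.

sqrt(2)*(-4 + pi)/36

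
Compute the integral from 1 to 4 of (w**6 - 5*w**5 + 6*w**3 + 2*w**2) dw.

-4533/7

By the power rule, an antiderivative is F(w) = w**7/7 - 5*w**6/6 + 3*w**4/2 + 2*w**3/3.
Then F(4) - F(1) = (-13568/21) - (31/21) = -4533/7.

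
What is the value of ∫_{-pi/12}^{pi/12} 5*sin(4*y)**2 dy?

Use the identity sin^2(4*y) = (1 - cos(8*y))/2.
An antiderivative is F(y) = 5*y/2 - 5*sin(8*y)/16.
Then F(pi/12) - F(-pi/12) = (-5*sqrt(3)/32 + 5*pi/24) - (-5*pi/24 + 5*sqrt(3)/32) = -5*sqrt(3)/16 + 5*pi/12.

-5*sqrt(3)/16 + 5*pi/12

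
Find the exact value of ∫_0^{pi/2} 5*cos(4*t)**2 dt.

Use the identity cos^2(4*t) = (1 + cos(8*t))/2.
An antiderivative is F(t) = 5*t/2 + 5*sin(8*t)/16.
Then F(pi/2) - F(0) = (5*pi/4) - (0) = 5*pi/4.

5*pi/4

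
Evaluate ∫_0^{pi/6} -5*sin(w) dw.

An antiderivative is F(w) = 5*cos(w).
Then F(pi/6) - F(0) = (5*sqrt(3)/2) - (5) = -5 + 5*sqrt(3)/2.

-5 + 5*sqrt(3)/2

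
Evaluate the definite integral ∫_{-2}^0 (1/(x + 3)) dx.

An antiderivative is F(x) = log(x + 3).
Then F(0) - F(-2) = (log(3)) - (0) = log(3).

log(3)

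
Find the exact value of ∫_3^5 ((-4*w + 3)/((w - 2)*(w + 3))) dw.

log(9/64)

Factor the denominator: w**2 + w - 6 = (w + 3)(w - 2).
Partial fractions: (-4*w + 3)/((w - 2)*(w + 3)) = -3/(w + 3) - 1/(w - 2).
An antiderivative is F(w) = -log(w - 2) - 3*log(w + 3).
Then F(5) - F(3) = (-9*log(2) - log(3)) - (-3*log(3) - 3*log(2)) = log(9/64).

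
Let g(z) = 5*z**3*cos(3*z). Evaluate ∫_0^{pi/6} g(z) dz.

Integrate by parts 3 times (u = z^3, dv = 5*cos(3*z) dz).
An antiderivative is F(z) = 5*z**3*sin(3*z)/3 + 5*z**2*cos(3*z)/3 - 10*z*sin(3*z)/9 - 10*cos(3*z)/27.
Then F(pi/6) - F(0) = (5*pi*(-24 + pi**2)/648) - (-10/27) = -5*pi/27 + 5*pi**3/648 + 10/27.

-5*pi/27 + 5*pi**3/648 + 10/27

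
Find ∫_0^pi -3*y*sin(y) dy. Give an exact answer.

-3*pi

Integrate by parts once (u = y, dv = -3*sin(y) dy).
An antiderivative is F(y) = 3*y*cos(y) - 3*sin(y).
Then F(pi) - F(0) = (-3*pi) - (0) = -3*pi.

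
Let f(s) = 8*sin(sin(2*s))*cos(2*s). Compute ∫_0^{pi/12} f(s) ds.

Let u = sin(2*s), so du = 2*cos(2*s) ds. When s = 0, u = 0; when s = pi/12, u = 1/2.
The integral becomes 4·∫ sin(u) du from 0 to 1/2, with antiderivative -4*cos(u).
Back in s: F(s) = -4*cos(sin(2*s)).
Then F(pi/12) - F(0) = (-4*cos(1/2)) - (-4) = 4 - 4*cos(1/2).

4 - 4*cos(1/2)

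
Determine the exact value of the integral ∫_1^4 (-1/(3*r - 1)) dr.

-log(11)/3 + log(2)/3

An antiderivative is F(r) = -log(3*r - 1)/3.
Then F(4) - F(1) = (-log(11)/3) - (-log(2)/3) = -log(11)/3 + log(2)/3.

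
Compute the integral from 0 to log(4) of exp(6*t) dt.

1365/2

Let u = exp(t), so du = exp(t) dt. When t = 0, u = 1; when t = log(4), u = 4.
The integral becomes ∫ u**5 du from 1 to 4, with antiderivative u**6/6.
Back in t: F(t) = exp(6*t)/6.
Then F(log(4)) - F(0) = (2048/3) - (1/6) = 1365/2.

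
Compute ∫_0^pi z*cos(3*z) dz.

-2/9

Integrate by parts once (u = z, dv = cos(3*z) dz).
An antiderivative is F(z) = z*sin(3*z)/3 + cos(3*z)/9.
Then F(pi) - F(0) = (-1/9) - (1/9) = -2/9.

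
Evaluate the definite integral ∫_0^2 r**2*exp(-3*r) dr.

2/27 - 50*exp(-6)/27

Integrate by parts twice (u = r^2, dv = exp(-3*r) dr).
An antiderivative is F(r) = (-9*r**2 - 6*r - 2)*exp(-3*r)/27.
Then F(2) - F(0) = (-50*exp(-6)/27) - (-2/27) = 2/27 - 50*exp(-6)/27.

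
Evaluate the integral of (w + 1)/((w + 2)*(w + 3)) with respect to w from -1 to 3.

log(9/5)

Factor the denominator: w**2 + 5*w + 6 = (w + 3)(w + 2).
Partial fractions: (w + 1)/((w + 2)*(w + 3)) = 2/(w + 3) - 1/(w + 2).
An antiderivative is F(w) = -log(w + 2) + 2*log(w + 3).
Then F(3) - F(-1) = (log(36/5)) - (log(4)) = log(9/5).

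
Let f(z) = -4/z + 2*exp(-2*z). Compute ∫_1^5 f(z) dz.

-4*log(5) - exp(-10) + exp(-2)

An antiderivative is F(z) = -4*log(z) - exp(-2*z).
Then F(5) - F(1) = (-4*log(5) - exp(-10)) - (-exp(-2)) = -4*log(5) - exp(-10) + exp(-2).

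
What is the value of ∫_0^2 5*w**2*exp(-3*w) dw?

10/27 - 250*exp(-6)/27

Integrate by parts twice (u = w^2, dv = 5*exp(-3*w) dw).
An antiderivative is F(w) = (-45*w**2 - 30*w - 10)*exp(-3*w)/27.
Then F(2) - F(0) = (-250*exp(-6)/27) - (-10/27) = 10/27 - 250*exp(-6)/27.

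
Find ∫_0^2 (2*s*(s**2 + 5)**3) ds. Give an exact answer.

Let u = s**2 + 5, so du = 2*s ds. When s = 0, u = 5; when s = 2, u = 9.
The integral becomes ∫ u**3 du from 5 to 9, with antiderivative u**4/4.
Back in s: F(s) = (s**2 + 5)**4/4.
Then F(2) - F(0) = (6561/4) - (625/4) = 1484.

1484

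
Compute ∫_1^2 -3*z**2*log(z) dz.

Integrate by parts once (u = ln z, dv = -3*z**2 dz).
An antiderivative is F(z) = -z**3*(3*log(z) - 1)/3.
Then F(2) - F(1) = (8/3 - 8*log(2)) - (1/3) = 7/3 - 8*log(2).

7/3 - 8*log(2)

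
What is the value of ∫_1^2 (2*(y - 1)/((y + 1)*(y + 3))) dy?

-6*log(2) - 2*log(3) + 4*log(5)

Factor the denominator: y**2 + 4*y + 3 = (y + 3)(y + 1).
Partial fractions: 2*(y - 1)/((y + 1)*(y + 3)) = 4/(y + 3) - 2/(y + 1).
An antiderivative is F(y) = -2*log(y + 1) + 4*log(y + 3).
Then F(2) - F(1) = (-2*log(3) + 4*log(5)) - (log(64)) = -6*log(2) - 2*log(3) + 4*log(5).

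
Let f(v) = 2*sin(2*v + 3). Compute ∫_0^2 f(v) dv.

cos(3) - cos(7)

Let u = 2*v + 3, so du = 2 dv. When v = 0, u = 3; when v = 2, u = 7.
The integral becomes ∫ sin(u) du from 3 to 7, with antiderivative -cos(u).
Back in v: F(v) = -cos(2*v + 3).
Then F(2) - F(0) = (-cos(7)) - (-cos(3)) = cos(3) - cos(7).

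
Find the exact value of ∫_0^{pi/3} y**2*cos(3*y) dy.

Integrate by parts twice (u = y^2, dv = cos(3*y) dy).
An antiderivative is F(y) = y**2*sin(3*y)/3 + 2*y*cos(3*y)/9 - 2*sin(3*y)/27.
Then F(pi/3) - F(0) = (-2*pi/27) - (0) = -2*pi/27.

-2*pi/27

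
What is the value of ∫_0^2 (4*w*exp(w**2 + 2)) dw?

Let u = w**2 + 2, so du = 2*w dw. When w = 0, u = 2; when w = 2, u = 6.
The integral becomes 2·∫ exp(u) du from 2 to 6, with antiderivative 2*exp(u).
Back in w: F(w) = 2*exp(w**2 + 2).
Then F(2) - F(0) = (2*exp(6)) - (2*exp(2)) = -2*(1 - exp(4))*exp(2).

-2*(1 - exp(4))*exp(2)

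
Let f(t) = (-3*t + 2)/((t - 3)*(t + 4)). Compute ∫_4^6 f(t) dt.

log(16/75)

Factor the denominator: t**2 + t - 12 = (t + 4)(t - 3).
Partial fractions: (-3*t + 2)/((t - 3)*(t + 4)) = -2/(t + 4) - 1/(t - 3).
An antiderivative is F(t) = -log(t - 3) - 2*log(t + 4).
Then F(6) - F(4) = (-2*log(5) - 2*log(2) - log(3)) - (-log(64)) = log(16/75).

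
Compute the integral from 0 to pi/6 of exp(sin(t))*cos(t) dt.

Let u = sin(t), so du = cos(t) dt. When t = 0, u = 0; when t = pi/6, u = 1/2.
The integral becomes ∫ exp(u) du from 0 to 1/2, with antiderivative exp(u).
Back in t: F(t) = exp(sin(t)).
Then F(pi/6) - F(0) = (exp(1/2)) - (1) = -1 + exp(1/2).

-1 + exp(1/2)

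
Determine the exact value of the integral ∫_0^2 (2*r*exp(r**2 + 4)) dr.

Let u = r**2 + 4, so du = 2*r dr. When r = 0, u = 4; when r = 2, u = 8.
The integral becomes ∫ exp(u) du from 4 to 8, with antiderivative exp(u).
Back in r: F(r) = exp(r**2 + 4).
Then F(2) - F(0) = (exp(8)) - (exp(4)) = -exp(4) + exp(8).

-exp(4) + exp(8)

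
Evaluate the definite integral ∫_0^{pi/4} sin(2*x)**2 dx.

Use the identity sin^2(2*x) = (1 - cos(4*x))/2.
An antiderivative is F(x) = x/2 - sin(4*x)/8.
Then F(pi/4) - F(0) = (pi/8) - (0) = pi/8.

pi/8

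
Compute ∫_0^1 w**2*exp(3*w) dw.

-2/27 + 5*exp(3)/27

Integrate by parts twice (u = w^2, dv = exp(3*w) dw).
An antiderivative is F(w) = (9*w**2 - 6*w + 2)*exp(3*w)/27.
Then F(1) - F(0) = (5*exp(3)/27) - (2/27) = -2/27 + 5*exp(3)/27.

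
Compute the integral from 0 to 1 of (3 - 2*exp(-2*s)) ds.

exp(-2) + 2

An antiderivative is F(s) = 3*s + exp(-2*s).
Then F(1) - F(0) = (exp(-2) + 3) - (1) = exp(-2) + 2.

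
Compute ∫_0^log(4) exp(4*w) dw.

Let u = exp(w), so du = exp(w) dw. When w = 0, u = 1; when w = log(4), u = 4.
The integral becomes ∫ u**3 du from 1 to 4, with antiderivative u**4/4.
Back in w: F(w) = exp(4*w)/4.
Then F(log(4)) - F(0) = (64) - (1/4) = 255/4.

255/4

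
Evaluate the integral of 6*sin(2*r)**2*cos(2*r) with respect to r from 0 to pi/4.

Let u = sin(2*r), so du = 2*cos(2*r) dr. When r = 0, u = 0; when r = pi/4, u = 1.
The integral becomes 3·∫ u**2 du from 0 to 1, with antiderivative u**3.
Back in r: F(r) = sin(2*r)**3.
Then F(pi/4) - F(0) = (1) - (0) = 1.

1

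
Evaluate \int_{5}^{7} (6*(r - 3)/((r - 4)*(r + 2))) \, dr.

Factor the denominator: r**2 - 2*r - 8 = (r + 2)(r - 4).
Partial fractions: 6*(r - 3)/((r - 4)*(r + 2)) = 5/(r + 2) + 1/(r - 4).
An antiderivative is F(r) = log(r - 4) + 5*log(r + 2).
Then F(7) - F(5) = (11*log(3)) - (5*log(7)) = -5*log(7) + 11*log(3).

-5*log(7) + 11*log(3)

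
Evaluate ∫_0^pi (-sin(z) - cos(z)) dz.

An antiderivative is F(z) = -sin(z) + cos(z).
Then F(pi) - F(0) = (-1) - (1) = -2.

-2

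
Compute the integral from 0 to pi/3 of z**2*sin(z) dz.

-1 - pi**2/18 + sqrt(3)*pi/3

Integrate by parts twice (u = z^2, dv = sin(z) dz).
An antiderivative is F(z) = -z**2*cos(z) + 2*z*sin(z) + 2*cos(z).
Then F(pi/3) - F(0) = (-pi**2/18 + 1 + sqrt(3)*pi/3) - (2) = -1 - pi**2/18 + sqrt(3)*pi/3.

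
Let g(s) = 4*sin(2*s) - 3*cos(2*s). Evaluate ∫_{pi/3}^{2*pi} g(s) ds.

-3 + 3*sqrt(3)/4

An antiderivative is F(s) = -3*sin(2*s)/2 - 2*cos(2*s).
Then F(2*pi) - F(pi/3) = (-2) - (1 - 3*sqrt(3)/4) = -3 + 3*sqrt(3)/4.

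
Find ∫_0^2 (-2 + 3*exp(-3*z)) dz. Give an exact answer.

An antiderivative is F(z) = -2*z - exp(-3*z).
Then F(2) - F(0) = (-4 - exp(-6)) - (-1) = -3 - exp(-6).

-3 - exp(-6)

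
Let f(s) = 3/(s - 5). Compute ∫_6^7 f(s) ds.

log(8)

An antiderivative is F(s) = 3*log(s - 5).
Then F(7) - F(6) = (log(8)) - (0) = log(8).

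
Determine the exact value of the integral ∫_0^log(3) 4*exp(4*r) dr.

Let u = exp(r), so du = exp(r) dr. When r = 0, u = 1; when r = log(3), u = 3.
The integral becomes 4·∫ u**3 du from 1 to 3, with antiderivative u**4.
Back in r: F(r) = exp(4*r).
Then F(log(3)) - F(0) = (81) - (1) = 80.

80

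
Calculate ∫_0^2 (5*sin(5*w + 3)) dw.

cos(3) - cos(13)

Let u = 5*w + 3, so du = 5 dw. When w = 0, u = 3; when w = 2, u = 13.
The integral becomes ∫ sin(u) du from 3 to 13, with antiderivative -cos(u).
Back in w: F(w) = -cos(5*w + 3).
Then F(2) - F(0) = (-cos(13)) - (-cos(3)) = cos(3) - cos(13).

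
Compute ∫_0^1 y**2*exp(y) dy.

-2 + E

Integrate by parts twice (u = y^2, dv = exp(y) dy).
An antiderivative is F(y) = (y**2 - 2*y + 2)*exp(y).
Then F(1) - F(0) = (E) - (2) = -2 + E.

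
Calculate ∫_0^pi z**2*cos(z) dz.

-2*pi

Integrate by parts twice (u = z^2, dv = cos(z) dz).
An antiderivative is F(z) = z**2*sin(z) + 2*z*cos(z) - 2*sin(z).
Then F(pi) - F(0) = (-2*pi) - (0) = -2*pi.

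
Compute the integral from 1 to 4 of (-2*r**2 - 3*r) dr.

By the power rule, an antiderivative is F(r) = -2*r**3/3 - 3*r**2/2.
Then F(4) - F(1) = (-200/3) - (-13/6) = -129/2.

-129/2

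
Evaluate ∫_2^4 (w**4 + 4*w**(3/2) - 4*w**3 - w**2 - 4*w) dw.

-496/15 - 32*sqrt(2)/5

By the power rule, an antiderivative is F(w) = 8*w**(5/2)/5 + w**5/5 - w**4 - w**3/3 - 2*w**2.
Then F(4) - F(2) = (-160/3) - (-304/15 + 32*sqrt(2)/5) = -496/15 - 32*sqrt(2)/5.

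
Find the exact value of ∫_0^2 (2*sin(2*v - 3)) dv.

cos(3) - cos(1)

Let u = 2*v - 3, so du = 2 dv. When v = 0, u = -3; when v = 2, u = 1.
The integral becomes ∫ sin(u) du from -3 to 1, with antiderivative -cos(u).
Back in v: F(v) = -cos(2*v - 3).
Then F(2) - F(0) = (-cos(1)) - (-cos(3)) = cos(3) - cos(1).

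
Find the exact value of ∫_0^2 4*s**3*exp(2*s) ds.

3/2 + 17*exp(4)/2

Integrate by parts 3 times (u = s^3, dv = 4*exp(2*s) ds).
An antiderivative is F(s) = (4*s**3 - 6*s**2 + 6*s - 3)*exp(2*s)/2.
Then F(2) - F(0) = (17*exp(4)/2) - (-3/2) = 3/2 + 17*exp(4)/2.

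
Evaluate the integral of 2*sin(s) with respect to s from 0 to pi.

4

An antiderivative is F(s) = -2*cos(s).
Then F(pi) - F(0) = (2) - (-2) = 4.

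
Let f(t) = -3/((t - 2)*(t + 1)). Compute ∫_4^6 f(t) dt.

log(7/10)

Factor the denominator: t**2 - t - 2 = (t + 1)(t - 2).
Partial fractions: -3/((t - 2)*(t + 1)) = 1/(t + 1) - 1/(t - 2).
An antiderivative is F(t) = -log(t - 2) + log(t + 1).
Then F(6) - F(4) = (log(7/4)) - (log(5/2)) = log(7/10).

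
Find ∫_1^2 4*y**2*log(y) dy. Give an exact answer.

-28/9 + 32*log(2)/3

Integrate by parts once (u = ln y, dv = 4*y**2 dy).
An antiderivative is F(y) = 4*y**3*(3*log(y) - 1)/9.
Then F(2) - F(1) = (-32/9 + 32*log(2)/3) - (-4/9) = -28/9 + 32*log(2)/3.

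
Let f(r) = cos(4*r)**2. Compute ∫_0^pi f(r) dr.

pi/2

Use the identity cos^2(4*r) = (1 + cos(8*r))/2.
An antiderivative is F(r) = r/2 + sin(8*r)/16.
Then F(pi) - F(0) = (pi/2) - (0) = pi/2.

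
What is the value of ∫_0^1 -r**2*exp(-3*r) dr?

-2/27 + 17*exp(-3)/27

Integrate by parts twice (u = r^2, dv = -exp(-3*r) dr).
An antiderivative is F(r) = (9*r**2 + 6*r + 2)*exp(-3*r)/27.
Then F(1) - F(0) = (17*exp(-3)/27) - (2/27) = -2/27 + 17*exp(-3)/27.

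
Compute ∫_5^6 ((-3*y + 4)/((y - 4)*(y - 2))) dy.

Factor the denominator: y**2 - 6*y + 8 = (y - 2)(y - 4).
Partial fractions: (-3*y + 4)/((y - 4)*(y - 2)) = 1/(y - 2) - 4/(y - 4).
An antiderivative is F(y) = -4*log(y - 4) + log(y - 2).
Then F(6) - F(5) = (-log(4)) - (log(3)) = -log(12).

-log(12)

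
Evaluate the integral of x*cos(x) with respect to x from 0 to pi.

Integrate by parts once (u = x, dv = cos(x) dx).
An antiderivative is F(x) = x*sin(x) + cos(x).
Then F(pi) - F(0) = (-1) - (1) = -2.

-2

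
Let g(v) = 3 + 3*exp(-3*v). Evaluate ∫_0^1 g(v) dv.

An antiderivative is F(v) = 3*v - exp(-3*v).
Then F(1) - F(0) = (3 - exp(-3)) - (-1) = 4 - exp(-3).

4 - exp(-3)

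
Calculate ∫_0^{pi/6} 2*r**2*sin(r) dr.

Integrate by parts twice (u = r^2, dv = 2*sin(r) dr).
An antiderivative is F(r) = -2*r**2*cos(r) + 4*r*sin(r) + 4*cos(r).
Then F(pi/6) - F(0) = (-sqrt(3)*pi**2/36 + pi/3 + 2*sqrt(3)) - (4) = -4 - sqrt(3)*pi**2/36 + pi/3 + 2*sqrt(3).

-4 - sqrt(3)*pi**2/36 + pi/3 + 2*sqrt(3)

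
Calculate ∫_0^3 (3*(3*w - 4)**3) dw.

369/4

Let u = 3*w - 4, so du = 3 dw. When w = 0, u = -4; when w = 3, u = 5.
The integral becomes ∫ u**3 du from -4 to 5, with antiderivative u**4/4.
Back in w: F(w) = (3*w - 4)**4/4.
Then F(3) - F(0) = (625/4) - (64) = 369/4.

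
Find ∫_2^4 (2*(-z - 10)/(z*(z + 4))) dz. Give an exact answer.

log(2/27)

Factor the denominator: z**2 + 4*z = (z + 4)z.
Partial fractions: 2*(-z - 10)/(z*(z + 4)) = 3/(z + 4) - 5/z.
An antiderivative is F(z) = -5*log(z) + 3*log(z + 4).
Then F(4) - F(2) = (-log(2)) - (log(27/4)) = log(2/27).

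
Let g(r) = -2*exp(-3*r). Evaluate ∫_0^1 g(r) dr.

-2/3 + 2*exp(-3)/3

An antiderivative is F(r) = 2*exp(-3*r)/3.
Then F(1) - F(0) = (2*exp(-3)/3) - (2/3) = -2/3 + 2*exp(-3)/3.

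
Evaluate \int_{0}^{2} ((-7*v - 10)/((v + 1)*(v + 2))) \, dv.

Factor the denominator: v**2 + 3*v + 2 = (v + 2)(v + 1).
Partial fractions: (-7*v - 10)/((v + 1)*(v + 2)) = -4/(v + 2) - 3/(v + 1).
An antiderivative is F(v) = -3*log(v + 1) - 4*log(v + 2).
Then F(2) - F(0) = (-8*log(2) - 3*log(3)) - (-log(16)) = -3*log(3) - 4*log(2).

-3*log(3) - 4*log(2)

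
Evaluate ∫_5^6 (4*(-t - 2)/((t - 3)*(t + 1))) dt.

-6*log(3) + log(7) + 4*log(2)

Factor the denominator: t**2 - 2*t - 3 = (t + 1)(t - 3).
Partial fractions: 4*(-t - 2)/((t - 3)*(t + 1)) = 1/(t + 1) - 5/(t - 3).
An antiderivative is F(t) = -5*log(t - 3) + log(t + 1).
Then F(6) - F(5) = (-5*log(3) + log(7)) - (log(3/16)) = -6*log(3) + log(7) + 4*log(2).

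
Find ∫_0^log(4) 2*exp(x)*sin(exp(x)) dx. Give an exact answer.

2*cos(1) - 2*cos(4)

Let u = exp(x), so du = exp(x) dx. When x = 0, u = 1; when x = log(4), u = 4.
The integral becomes 2·∫ sin(u) du from 1 to 4, with antiderivative -2*cos(u).
Back in x: F(x) = -2*cos(exp(x)).
Then F(log(4)) - F(0) = (-2*cos(4)) - (-2*cos(1)) = 2*cos(1) - 2*cos(4).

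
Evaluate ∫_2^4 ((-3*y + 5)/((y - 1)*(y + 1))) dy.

Factor the denominator: y**2 - 1 = (y + 1)(y - 1).
Partial fractions: (-3*y + 5)/((y - 1)*(y + 1)) = -4/(y + 1) + 1/(y - 1).
An antiderivative is F(y) = log(y - 1) - 4*log(y + 1).
Then F(4) - F(2) = (-4*log(5) + log(3)) - (-log(81)) = -4*log(5) + 5*log(3).

-4*log(5) + 5*log(3)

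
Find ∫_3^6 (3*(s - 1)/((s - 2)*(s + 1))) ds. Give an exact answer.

Factor the denominator: s**2 - s - 2 = (s + 1)(s - 2).
Partial fractions: 3*(s - 1)/((s - 2)*(s + 1)) = 2/(s + 1) + 1/(s - 2).
An antiderivative is F(s) = log(s - 2) + 2*log(s + 1).
Then F(6) - F(3) = (2*log(2) + 2*log(7)) - (log(16)) = log(49/4).

log(49/4)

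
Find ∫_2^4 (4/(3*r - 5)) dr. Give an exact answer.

An antiderivative is F(r) = 4*log(3*r - 5)/3.
Then F(4) - F(2) = (4*log(7)/3) - (0) = 4*log(7)/3.

4*log(7)/3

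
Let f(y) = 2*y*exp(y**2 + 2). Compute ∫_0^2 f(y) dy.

Let u = y**2 + 2, so du = 2*y dy. When y = 0, u = 2; when y = 2, u = 6.
The integral becomes ∫ exp(u) du from 2 to 6, with antiderivative exp(u).
Back in y: F(y) = exp(y**2 + 2).
Then F(2) - F(0) = (exp(6)) - (exp(2)) = -exp(2) + exp(6).

-exp(2) + exp(6)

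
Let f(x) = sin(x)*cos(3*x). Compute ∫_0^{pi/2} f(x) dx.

Use the identity sin(x)cos(3*x) = [sin(4*x) + sin(-2*x)]/2.
An antiderivative is F(x) = cos(2*x)/4 - cos(4*x)/8.
Then F(pi/2) - F(0) = (-3/8) - (1/8) = -1/2.

-1/2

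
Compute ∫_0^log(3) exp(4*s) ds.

20

Let u = exp(s), so du = exp(s) ds. When s = 0, u = 1; when s = log(3), u = 3.
The integral becomes ∫ u**3 du from 1 to 3, with antiderivative u**4/4.
Back in s: F(s) = exp(4*s)/4.
Then F(log(3)) - F(0) = (81/4) - (1/4) = 20.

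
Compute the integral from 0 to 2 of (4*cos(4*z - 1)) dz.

Let u = 4*z - 1, so du = 4 dz. When z = 0, u = -1; when z = 2, u = 7.
The integral becomes ∫ cos(u) du from -1 to 7, with antiderivative sin(u).
Back in z: F(z) = sin(4*z - 1).
Then F(2) - F(0) = (sin(7)) - (-sin(1)) = sin(7) + sin(1).

sin(7) + sin(1)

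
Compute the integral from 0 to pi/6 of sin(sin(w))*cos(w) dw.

1 - cos(1/2)

Let u = sin(w), so du = cos(w) dw. When w = 0, u = 0; when w = pi/6, u = 1/2.
The integral becomes ∫ sin(u) du from 0 to 1/2, with antiderivative -cos(u).
Back in w: F(w) = -cos(sin(w)).
Then F(pi/6) - F(0) = (-cos(1/2)) - (-1) = 1 - cos(1/2).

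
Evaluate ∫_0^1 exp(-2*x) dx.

An antiderivative is F(x) = -exp(-2*x)/2.
Then F(1) - F(0) = (-exp(-2)/2) - (-1/2) = -(1 - exp(2))*exp(-2)/2.

-(1 - exp(2))*exp(-2)/2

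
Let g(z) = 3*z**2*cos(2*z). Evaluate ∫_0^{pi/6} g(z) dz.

-3*sqrt(3)/8 + sqrt(3)*pi**2/48 + pi/8

Integrate by parts twice (u = z^2, dv = 3*cos(2*z) dz).
An antiderivative is F(z) = 3*z**2*sin(2*z)/2 + 3*z*cos(2*z)/2 - 3*sin(2*z)/4.
Then F(pi/6) - F(0) = (-3*sqrt(3)/8 + sqrt(3)*pi**2/48 + pi/8) - (0) = -3*sqrt(3)/8 + sqrt(3)*pi**2/48 + pi/8.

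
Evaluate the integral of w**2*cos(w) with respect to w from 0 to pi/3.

-sqrt(3) + sqrt(3)*pi**2/18 + pi/3

Integrate by parts twice (u = w^2, dv = cos(w) dw).
An antiderivative is F(w) = w**2*sin(w) + 2*w*cos(w) - 2*sin(w).
Then F(pi/3) - F(0) = (-sqrt(3) + sqrt(3)*pi**2/18 + pi/3) - (0) = -sqrt(3) + sqrt(3)*pi**2/18 + pi/3.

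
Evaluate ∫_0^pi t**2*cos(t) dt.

Integrate by parts twice (u = t^2, dv = cos(t) dt).
An antiderivative is F(t) = t**2*sin(t) + 2*t*cos(t) - 2*sin(t).
Then F(pi) - F(0) = (-2*pi) - (0) = -2*pi.

-2*pi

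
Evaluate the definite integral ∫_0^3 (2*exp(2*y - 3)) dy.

2*sinh(3)

Let u = 2*y - 3, so du = 2 dy. When y = 0, u = -3; when y = 3, u = 3.
The integral becomes ∫ exp(u) du from -3 to 3, with antiderivative exp(u).
Back in y: F(y) = exp(2*y - 3).
Then F(3) - F(0) = (exp(3)) - (exp(-3)) = 2*sinh(3).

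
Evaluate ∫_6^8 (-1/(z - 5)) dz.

-log(3)

An antiderivative is F(z) = -log(z - 5).
Then F(8) - F(6) = (-log(3)) - (0) = -log(3).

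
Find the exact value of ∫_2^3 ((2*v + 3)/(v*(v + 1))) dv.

Factor the denominator: v**2 + v = (v + 1)v.
Partial fractions: (2*v + 3)/(v*(v + 1)) = -1/(v + 1) + 3/v.
An antiderivative is F(v) = 3*log(v) - log(v + 1).
Then F(3) - F(2) = (log(27/4)) - (log(8/3)) = log(81/32).

log(81/32)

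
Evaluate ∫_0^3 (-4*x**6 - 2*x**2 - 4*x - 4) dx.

-9084/7

By the power rule, an antiderivative is F(x) = -4*x**7/7 - 2*x**3/3 - 2*x**2 - 4*x.
Then F(3) - F(0) = (-9084/7) - (0) = -9084/7.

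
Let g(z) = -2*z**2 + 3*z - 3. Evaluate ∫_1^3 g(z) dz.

-34/3

By the power rule, an antiderivative is F(z) = -2*z**3/3 + 3*z**2/2 - 3*z.
Then F(3) - F(1) = (-27/2) - (-13/6) = -34/3.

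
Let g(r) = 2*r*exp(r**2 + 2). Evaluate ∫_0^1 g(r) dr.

-exp(2) + exp(3)

Let u = r**2 + 2, so du = 2*r dr. When r = 0, u = 2; when r = 1, u = 3.
The integral becomes ∫ exp(u) du from 2 to 3, with antiderivative exp(u).
Back in r: F(r) = exp(r**2 + 2).
Then F(1) - F(0) = (exp(3)) - (exp(2)) = -exp(2) + exp(3).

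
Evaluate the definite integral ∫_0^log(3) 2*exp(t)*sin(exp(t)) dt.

Let u = exp(t), so du = exp(t) dt. When t = 0, u = 1; when t = log(3), u = 3.
The integral becomes 2·∫ sin(u) du from 1 to 3, with antiderivative -2*cos(u).
Back in t: F(t) = -2*cos(exp(t)).
Then F(log(3)) - F(0) = (-2*cos(3)) - (-2*cos(1)) = 2*cos(1) - 2*cos(3).

2*cos(1) - 2*cos(3)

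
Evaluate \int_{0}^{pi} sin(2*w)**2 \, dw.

pi/2

Use the identity sin^2(2*w) = (1 - cos(4*w))/2.
An antiderivative is F(w) = w/2 - sin(4*w)/8.
Then F(pi) - F(0) = (pi/2) - (0) = pi/2.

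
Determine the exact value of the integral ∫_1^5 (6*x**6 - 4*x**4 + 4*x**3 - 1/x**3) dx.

By the power rule, an antiderivative is F(x) = 6*x**7/7 - 4*x**5/5 + x**4 + 1/(2*x**2).
Then F(5) - F(1) = (22781257/350) - (109/70) = 11390356/175.

11390356/175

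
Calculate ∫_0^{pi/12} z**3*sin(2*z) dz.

Integrate by parts 3 times (u = z^3, dv = sin(2*z) dz).
An antiderivative is F(z) = -z**3*cos(2*z)/2 + 3*z**2*sin(2*z)/4 + 3*z*cos(2*z)/4 - 3*sin(2*z)/8.
Then F(pi/12) - F(0) = (-3/16 - sqrt(3)*pi**3/6912 + pi**2/384 + sqrt(3)*pi/32) - (0) = -3/16 - sqrt(3)*pi**3/6912 + pi**2/384 + sqrt(3)*pi/32.

-3/16 - sqrt(3)*pi**3/6912 + pi**2/384 + sqrt(3)*pi/32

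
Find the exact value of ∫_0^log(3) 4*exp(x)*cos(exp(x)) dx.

-4*sin(1) + 4*sin(3)

Let u = exp(x), so du = exp(x) dx. When x = 0, u = 1; when x = log(3), u = 3.
The integral becomes 4·∫ cos(u) du from 1 to 3, with antiderivative 4*sin(u).
Back in x: F(x) = 4*sin(exp(x)).
Then F(log(3)) - F(0) = (4*sin(3)) - (4*sin(1)) = -4*sin(1) + 4*sin(3).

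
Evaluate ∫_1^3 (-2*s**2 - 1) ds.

By the power rule, an antiderivative is F(s) = -2*s**3/3 - s.
Then F(3) - F(1) = (-21) - (-5/3) = -58/3.

-58/3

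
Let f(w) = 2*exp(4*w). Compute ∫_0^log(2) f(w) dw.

Let u = exp(w), so du = exp(w) dw. When w = 0, u = 1; when w = log(2), u = 2.
The integral becomes 2·∫ u**3 du from 1 to 2, with antiderivative u**4/2.
Back in w: F(w) = exp(4*w)/2.
Then F(log(2)) - F(0) = (8) - (1/2) = 15/2.

15/2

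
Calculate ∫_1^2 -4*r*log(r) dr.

3 - 8*log(2)

Integrate by parts once (u = ln r, dv = -4*r dr).
An antiderivative is F(r) = -r**2*(2*log(r) - 1).
Then F(2) - F(1) = (4 - 8*log(2)) - (1) = 3 - 8*log(2).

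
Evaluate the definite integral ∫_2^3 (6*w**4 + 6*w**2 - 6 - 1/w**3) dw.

102647/360

By the power rule, an antiderivative is F(w) = 6*w**5/5 + 2*w**3 - 6*w + 1/(2*w**2).
Then F(3) - F(2) = (29489/90) - (1701/40) = 102647/360.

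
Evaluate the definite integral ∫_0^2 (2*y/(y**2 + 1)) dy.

Let u = y**2 + 1, so du = 2*y dy. When y = 0, u = 1; when y = 2, u = 5.
The integral becomes ∫ 1/u du from 1 to 5, with antiderivative log(u).
Back in y: F(y) = log(y**2 + 1).
Then F(2) - F(0) = (log(5)) - (0) = log(5).

log(5)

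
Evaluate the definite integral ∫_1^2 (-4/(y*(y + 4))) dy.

log(3/5)

Factor the denominator: y**2 + 4*y = (y + 4)y.
Partial fractions: -4/(y*(y + 4)) = 1/(y + 4) - 1/y.
An antiderivative is F(y) = -log(y) + log(y + 4).
Then F(2) - F(1) = (log(3)) - (log(5)) = log(3/5).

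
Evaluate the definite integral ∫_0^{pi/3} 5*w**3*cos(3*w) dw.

20/27 - 5*pi**2/27

Integrate by parts 3 times (u = w^3, dv = 5*cos(3*w) dw).
An antiderivative is F(w) = 5*w**3*sin(3*w)/3 + 5*w**2*cos(3*w)/3 - 10*w*sin(3*w)/9 - 10*cos(3*w)/27.
Then F(pi/3) - F(0) = (10/27 - 5*pi**2/27) - (-10/27) = 20/27 - 5*pi**2/27.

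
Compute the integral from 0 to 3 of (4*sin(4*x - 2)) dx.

Let u = 4*x - 2, so du = 4 dx. When x = 0, u = -2; when x = 3, u = 10.
The integral becomes ∫ sin(u) du from -2 to 10, with antiderivative -cos(u).
Back in x: F(x) = -cos(4*x - 2).
Then F(3) - F(0) = (-cos(10)) - (-cos(2)) = cos(2) - cos(10).

cos(2) - cos(10)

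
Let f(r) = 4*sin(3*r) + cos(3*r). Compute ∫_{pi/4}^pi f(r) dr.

4/3 - 5*sqrt(2)/6

An antiderivative is F(r) = sin(3*r)/3 - 4*cos(3*r)/3.
Then F(pi) - F(pi/4) = (4/3) - (5*sqrt(2)/6) = 4/3 - 5*sqrt(2)/6.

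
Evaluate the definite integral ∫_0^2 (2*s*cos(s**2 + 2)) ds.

-sin(2) + sin(6)

Let u = s**2 + 2, so du = 2*s ds. When s = 0, u = 2; when s = 2, u = 6.
The integral becomes ∫ cos(u) du from 2 to 6, with antiderivative sin(u).
Back in s: F(s) = sin(s**2 + 2).
Then F(2) - F(0) = (sin(6)) - (sin(2)) = -sin(2) + sin(6).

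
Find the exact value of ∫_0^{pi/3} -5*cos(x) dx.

An antiderivative is F(x) = -5*sin(x).
Then F(pi/3) - F(0) = (-5*sqrt(3)/2) - (0) = -5*sqrt(3)/2.

-5*sqrt(3)/2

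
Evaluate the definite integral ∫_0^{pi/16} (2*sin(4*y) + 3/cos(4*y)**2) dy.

5/4 - sqrt(2)/4

An antiderivative is F(y) = -cos(4*y)/2 + 3*tan(4*y)/4.
Then F(pi/16) - F(0) = (3/4 - sqrt(2)/4) - (-1/2) = 5/4 - sqrt(2)/4.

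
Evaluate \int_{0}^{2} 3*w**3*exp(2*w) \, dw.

Integrate by parts 3 times (u = w^3, dv = 3*exp(2*w) dw).
An antiderivative is F(w) = (12*w**3 - 18*w**2 + 18*w - 9)*exp(2*w)/8.
Then F(2) - F(0) = (51*exp(4)/8) - (-9/8) = 9/8 + 51*exp(4)/8.

9/8 + 51*exp(4)/8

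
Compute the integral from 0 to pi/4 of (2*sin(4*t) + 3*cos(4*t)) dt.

1

An antiderivative is F(t) = 3*sin(4*t)/4 - cos(4*t)/2.
Then F(pi/4) - F(0) = (1/2) - (-1/2) = 1.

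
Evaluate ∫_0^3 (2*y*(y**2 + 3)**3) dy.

20655/4

Let u = y**2 + 3, so du = 2*y dy. When y = 0, u = 3; when y = 3, u = 12.
The integral becomes ∫ u**3 du from 3 to 12, with antiderivative u**4/4.
Back in y: F(y) = (y**2 + 3)**4/4.
Then F(3) - F(0) = (5184) - (81/4) = 20655/4.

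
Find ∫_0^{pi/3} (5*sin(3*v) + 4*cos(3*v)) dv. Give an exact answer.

10/3

An antiderivative is F(v) = 4*sin(3*v)/3 - 5*cos(3*v)/3.
Then F(pi/3) - F(0) = (5/3) - (-5/3) = 10/3.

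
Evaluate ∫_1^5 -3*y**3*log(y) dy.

117 - 1875*log(5)/4

Integrate by parts once (u = ln y, dv = -3*y**3 dy).
An antiderivative is F(y) = -3*y**4*(4*log(y) - 1)/16.
Then F(5) - F(1) = (1875/16 - 1875*log(5)/4) - (3/16) = 117 - 1875*log(5)/4.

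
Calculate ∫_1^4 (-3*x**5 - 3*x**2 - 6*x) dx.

By the power rule, an antiderivative is F(x) = -x**6/2 - x**3 - 3*x**2.
Then F(4) - F(1) = (-2160) - (-9/2) = -4311/2.

-4311/2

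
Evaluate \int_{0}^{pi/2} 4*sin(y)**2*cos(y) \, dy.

Let u = sin(y), so du = cos(y) dy. When y = 0, u = 0; when y = pi/2, u = 1.
The integral becomes 4·∫ u**2 du from 0 to 1, with antiderivative 4*u**3/3.
Back in y: F(y) = 4*sin(y)**3/3.
Then F(pi/2) - F(0) = (4/3) - (0) = 4/3.

4/3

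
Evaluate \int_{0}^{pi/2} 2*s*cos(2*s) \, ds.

-1

Integrate by parts once (u = s, dv = 2*cos(2*s) ds).
An antiderivative is F(s) = s*sin(2*s) + cos(2*s)/2.
Then F(pi/2) - F(0) = (-1/2) - (1/2) = -1.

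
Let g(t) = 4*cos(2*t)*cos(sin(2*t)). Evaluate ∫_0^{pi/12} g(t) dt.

Let u = sin(2*t), so du = 2*cos(2*t) dt. When t = 0, u = 0; when t = pi/12, u = 1/2.
The integral becomes 2·∫ cos(u) du from 0 to 1/2, with antiderivative 2*sin(u).
Back in t: F(t) = 2*sin(sin(2*t)).
Then F(pi/12) - F(0) = (2*sin(1/2)) - (0) = 2*sin(1/2).

2*sin(1/2)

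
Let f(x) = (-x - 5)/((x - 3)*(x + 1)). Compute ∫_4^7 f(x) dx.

Factor the denominator: x**2 - 2*x - 3 = (x + 1)(x - 3).
Partial fractions: (-x - 5)/((x - 3)*(x + 1)) = 1/(x + 1) - 2/(x - 3).
An antiderivative is F(x) = -2*log(x - 3) + log(x + 1).
Then F(7) - F(4) = (-log(2)) - (log(5)) = -log(10).

-log(10)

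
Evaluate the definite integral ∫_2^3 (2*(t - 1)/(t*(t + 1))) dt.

Factor the denominator: t**2 + t = (t + 1)t.
Partial fractions: 2*(t - 1)/(t*(t + 1)) = 4/(t + 1) - 2/t.
An antiderivative is F(t) = -2*log(t) + 4*log(t + 1).
Then F(3) - F(2) = (-2*log(3) + 8*log(2)) - (log(81/4)) = -6*log(3) + 10*log(2).

-6*log(3) + 10*log(2)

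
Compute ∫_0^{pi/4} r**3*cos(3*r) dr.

-sqrt(2)*pi**2/96 - sqrt(2)*pi/36 + sqrt(2)/27 + 2/27 + sqrt(2)*pi**3/384

Integrate by parts 3 times (u = r^3, dv = cos(3*r) dr).
An antiderivative is F(r) = r**3*sin(3*r)/3 + r**2*cos(3*r)/3 - 2*r*sin(3*r)/9 - 2*cos(3*r)/27.
Then F(pi/4) - F(0) = (sqrt(2)*(-36*pi**2 - 96*pi + 128 + 9*pi**3)/3456) - (-2/27) = -sqrt(2)*pi**2/96 - sqrt(2)*pi/36 + sqrt(2)/27 + 2/27 + sqrt(2)*pi**3/384.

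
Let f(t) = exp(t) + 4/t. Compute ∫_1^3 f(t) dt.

An antiderivative is F(t) = exp(t) + 4*log(t).
Then F(3) - F(1) = (log(81) + exp(3)) - (exp(1)) = -exp(1) + log(81) + exp(3).

-exp(1) + log(81) + exp(3)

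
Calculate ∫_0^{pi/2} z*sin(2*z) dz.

Integrate by parts once (u = z, dv = sin(2*z) dz).
An antiderivative is F(z) = -z*cos(2*z)/2 + sin(2*z)/4.
Then F(pi/2) - F(0) = (pi/4) - (0) = pi/4.

pi/4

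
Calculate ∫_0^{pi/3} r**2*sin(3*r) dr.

-4/27 + pi**2/27

Integrate by parts twice (u = r^2, dv = sin(3*r) dr).
An antiderivative is F(r) = -r**2*cos(3*r)/3 + 2*r*sin(3*r)/9 + 2*cos(3*r)/27.
Then F(pi/3) - F(0) = (-2/27 + pi**2/27) - (2/27) = -4/27 + pi**2/27.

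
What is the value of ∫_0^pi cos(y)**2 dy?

Use the identity cos^2(y) = (1 + cos(2*y))/2.
An antiderivative is F(y) = y/2 + sin(2*y)/4.
Then F(pi) - F(0) = (pi/2) - (0) = pi/2.

pi/2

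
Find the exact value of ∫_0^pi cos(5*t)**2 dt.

pi/2

Use the identity cos^2(5*t) = (1 + cos(10*t))/2.
An antiderivative is F(t) = t/2 + sin(10*t)/20.
Then F(pi) - F(0) = (pi/2) - (0) = pi/2.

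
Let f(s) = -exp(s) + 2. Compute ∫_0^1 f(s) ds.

3 - E

An antiderivative is F(s) = 2*s - exp(s).
Then F(1) - F(0) = (2 - E) - (-1) = 3 - E.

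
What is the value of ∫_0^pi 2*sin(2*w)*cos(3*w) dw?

-8/5

Use the identity sin(2*w)cos(3*w) = [sin(5*w) + sin(-w)]/2.
An antiderivative is F(w) = cos(w) - cos(5*w)/5.
Then F(pi) - F(0) = (-4/5) - (4/5) = -8/5.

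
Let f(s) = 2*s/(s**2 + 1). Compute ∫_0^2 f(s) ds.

Let u = s**2 + 1, so du = 2*s ds. When s = 0, u = 1; when s = 2, u = 5.
The integral becomes ∫ 1/u du from 1 to 5, with antiderivative log(u).
Back in s: F(s) = log(s**2 + 1).
Then F(2) - F(0) = (log(5)) - (0) = log(5).

log(5)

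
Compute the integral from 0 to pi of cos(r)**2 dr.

Use the identity cos^2(r) = (1 + cos(2*r))/2.
An antiderivative is F(r) = r/2 + sin(2*r)/4.
Then F(pi) - F(0) = (pi/2) - (0) = pi/2.

pi/2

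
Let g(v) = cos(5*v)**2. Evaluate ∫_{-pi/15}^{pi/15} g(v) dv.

sqrt(3)/20 + pi/15

Use the identity cos^2(5*v) = (1 + cos(10*v))/2.
An antiderivative is F(v) = v/2 + sin(10*v)/20.
Then F(pi/15) - F(-pi/15) = (sqrt(3)/40 + pi/30) - (-pi/30 - sqrt(3)/40) = sqrt(3)/20 + pi/15.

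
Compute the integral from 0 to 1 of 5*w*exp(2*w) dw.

Integrate by parts once (u = w, dv = 5*exp(2*w) dw).
An antiderivative is F(w) = (10*w - 5)*exp(2*w)/4.
Then F(1) - F(0) = (5*exp(2)/4) - (-5/4) = 5/4 + 5*exp(2)/4.

5/4 + 5*exp(2)/4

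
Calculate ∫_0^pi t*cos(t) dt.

-2

Integrate by parts once (u = t, dv = cos(t) dt).
An antiderivative is F(t) = t*sin(t) + cos(t).
Then F(pi) - F(0) = (-1) - (1) = -2.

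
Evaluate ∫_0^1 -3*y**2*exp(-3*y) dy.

-2/9 + 17*exp(-3)/9

Integrate by parts twice (u = y^2, dv = -3*exp(-3*y) dy).
An antiderivative is F(y) = (9*y**2 + 6*y + 2)*exp(-3*y)/9.
Then F(1) - F(0) = (17*exp(-3)/9) - (2/9) = -2/9 + 17*exp(-3)/9.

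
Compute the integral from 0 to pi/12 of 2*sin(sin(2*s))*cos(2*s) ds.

Let u = sin(2*s), so du = 2*cos(2*s) ds. When s = 0, u = 0; when s = pi/12, u = 1/2.
The integral becomes ∫ sin(u) du from 0 to 1/2, with antiderivative -cos(u).
Back in s: F(s) = -cos(sin(2*s)).
Then F(pi/12) - F(0) = (-cos(1/2)) - (-1) = 1 - cos(1/2).

1 - cos(1/2)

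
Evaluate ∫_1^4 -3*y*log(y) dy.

Integrate by parts once (u = ln y, dv = -3*y dy).
An antiderivative is F(y) = -3*y**2*(2*log(y) - 1)/4.
Then F(4) - F(1) = (12 - 48*log(2)) - (3/4) = 45/4 - 48*log(2).

45/4 - 48*log(2)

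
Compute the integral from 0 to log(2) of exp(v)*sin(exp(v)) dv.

-cos(2) + cos(1)

Let u = exp(v), so du = exp(v) dv. When v = 0, u = 1; when v = log(2), u = 2.
The integral becomes ∫ sin(u) du from 1 to 2, with antiderivative -cos(u).
Back in v: F(v) = -cos(exp(v)).
Then F(log(2)) - F(0) = (-cos(2)) - (-cos(1)) = -cos(2) + cos(1).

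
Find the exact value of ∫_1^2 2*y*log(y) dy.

Integrate by parts once (u = ln y, dv = 2*y dy).
An antiderivative is F(y) = y**2*(2*log(y) - 1)/2.
Then F(2) - F(1) = (-2 + log(16)) - (-1/2) = -3/2 + log(16).

-3/2 + log(16)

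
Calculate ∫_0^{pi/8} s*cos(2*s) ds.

Integrate by parts once (u = s, dv = cos(2*s) ds).
An antiderivative is F(s) = s*sin(2*s)/2 + cos(2*s)/4.
Then F(pi/8) - F(0) = (sqrt(2)*(pi + 4)/32) - (1/4) = -1/4 + sqrt(2)*pi/32 + sqrt(2)/8.

-1/4 + sqrt(2)*pi/32 + sqrt(2)/8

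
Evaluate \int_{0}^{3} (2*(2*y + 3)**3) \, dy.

1620

Let u = 2*y + 3, so du = 2 dy. When y = 0, u = 3; when y = 3, u = 9.
The integral becomes ∫ u**3 du from 3 to 9, with antiderivative u**4/4.
Back in y: F(y) = (2*y + 3)**4/4.
Then F(3) - F(0) = (6561/4) - (81/4) = 1620.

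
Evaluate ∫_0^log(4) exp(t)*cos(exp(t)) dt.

-sin(1) + sin(4)

Let u = exp(t), so du = exp(t) dt. When t = 0, u = 1; when t = log(4), u = 4.
The integral becomes ∫ cos(u) du from 1 to 4, with antiderivative sin(u).
Back in t: F(t) = sin(exp(t)).
Then F(log(4)) - F(0) = (sin(4)) - (sin(1)) = -sin(1) + sin(4).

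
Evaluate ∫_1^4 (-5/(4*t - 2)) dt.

An antiderivative is F(t) = -5*log(4*t - 2)/4.
Then F(4) - F(1) = (-5*log(14)/4) - (-5*log(2)/4) = -5*log(7)/4.

-5*log(7)/4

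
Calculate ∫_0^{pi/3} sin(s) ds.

An antiderivative is F(s) = -cos(s).
Then F(pi/3) - F(0) = (-1/2) - (-1) = 1/2.

1/2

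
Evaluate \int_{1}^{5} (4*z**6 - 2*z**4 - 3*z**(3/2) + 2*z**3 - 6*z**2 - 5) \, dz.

By the power rule, an antiderivative is F(z) = 4*z**7/7 - 6*z**(5/2)/5 - 2*z**5/5 + z**4/2 - 2*z**3 - 5*z.
Then F(5) - F(1) = (608025/14 - 30*sqrt(5)) - (-527/70) = 1520326/35 - 30*sqrt(5).

1520326/35 - 30*sqrt(5)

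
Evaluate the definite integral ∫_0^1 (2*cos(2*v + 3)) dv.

sin(5) - sin(3)

Let u = 2*v + 3, so du = 2 dv. When v = 0, u = 3; when v = 1, u = 5.
The integral becomes ∫ cos(u) du from 3 to 5, with antiderivative sin(u).
Back in v: F(v) = sin(2*v + 3).
Then F(1) - F(0) = (sin(5)) - (sin(3)) = sin(5) - sin(3).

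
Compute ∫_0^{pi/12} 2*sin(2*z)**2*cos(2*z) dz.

1/24

Let u = sin(2*z), so du = 2*cos(2*z) dz. When z = 0, u = 0; when z = pi/12, u = 1/2.
The integral becomes ∫ u**2 du from 0 to 1/2, with antiderivative u**3/3.
Back in z: F(z) = sin(2*z)**3/3.
Then F(pi/12) - F(0) = (1/24) - (0) = 1/24.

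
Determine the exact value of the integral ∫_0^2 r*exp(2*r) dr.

1/4 + 3*exp(4)/4

Integrate by parts once (u = r, dv = exp(2*r) dr).
An antiderivative is F(r) = (2*r - 1)*exp(2*r)/4.
Then F(2) - F(0) = (3*exp(4)/4) - (-1/4) = 1/4 + 3*exp(4)/4.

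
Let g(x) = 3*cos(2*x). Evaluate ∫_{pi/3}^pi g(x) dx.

An antiderivative is F(x) = 3*sin(2*x)/2.
Then F(pi) - F(pi/3) = (0) - (3*sqrt(3)/4) = -3*sqrt(3)/4.

-3*sqrt(3)/4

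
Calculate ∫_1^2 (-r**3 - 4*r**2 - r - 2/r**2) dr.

By the power rule, an antiderivative is F(r) = -r**4/4 - 4*r**3/3 - r**2/2 + 2/r.
Then F(2) - F(1) = (-47/3) - (-1/12) = -187/12.

-187/12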